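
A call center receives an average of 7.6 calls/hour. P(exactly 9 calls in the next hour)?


Poisson(λ=7.6): P(X=9) = e^(-λ)×λ^k/k!
= e^(-7.6) × 7.6^9 / 9!
≈ 0.0005004514334 × 84590643.8466 / 362880 ≈ 0.116660

P(X=9) ≈ 0.116660 ≈ 11.67%


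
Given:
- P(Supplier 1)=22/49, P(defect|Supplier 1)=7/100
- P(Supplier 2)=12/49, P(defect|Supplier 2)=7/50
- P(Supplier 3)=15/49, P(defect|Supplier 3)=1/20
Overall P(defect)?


P(B) = Σ P(B|Aᵢ)×P(Aᵢ)
  7/100×22/49 = 11/350
  7/50×12/49 = 6/175
  1/20×15/49 = 3/196
Sum = 397/4900

P(defect) = 397/4900 ≈ 8.10%


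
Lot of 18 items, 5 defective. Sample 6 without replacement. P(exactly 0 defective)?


Hypergeometric: C(5,0)×C(13,6)/C(18,6)
= 1×1716/18564 = 11/119

P(X=0) = 11/119 ≈ 9.24%


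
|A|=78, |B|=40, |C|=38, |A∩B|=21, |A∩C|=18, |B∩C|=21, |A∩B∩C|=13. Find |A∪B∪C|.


|A∪B∪C| = 78+40+38-21-18-21+13 = 109

|A∪B∪C| = 109


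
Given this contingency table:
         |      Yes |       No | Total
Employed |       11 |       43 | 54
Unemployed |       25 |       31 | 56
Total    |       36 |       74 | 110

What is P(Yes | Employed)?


P(Yes | Employed) = 11/(11+43) = 11/54

P(Yes|Employed) = 11/54 ≈ 20.37%


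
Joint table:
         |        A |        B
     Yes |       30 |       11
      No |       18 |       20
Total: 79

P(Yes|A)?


P(Yes|A) = 30/(30+18) = 30/48 = 5/8

P = 5/8 ≈ 62.50%


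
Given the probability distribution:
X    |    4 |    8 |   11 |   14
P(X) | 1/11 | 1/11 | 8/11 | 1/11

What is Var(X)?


E[X] = 114/11
E[X²] = 1244/11
Var(X) = E[X²] - (E[X])² = 1244/11 - 12996/121 = 688/121

Var(X) = 688/121 ≈ 5.6860


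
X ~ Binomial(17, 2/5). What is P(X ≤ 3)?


P(X ≤ 3) = Σ P(X=i) for i=0..3
P(X=0) = 129140163/762939453125
P(X=1) = 1463588514/762939453125
P(X=2) = 7805805408/762939453125
P(X=3) = 5203870272/152587890625
Sum = 7083577089/152587890625

P(X ≤ 3) = 7083577089/152587890625 ≈ 4.64%


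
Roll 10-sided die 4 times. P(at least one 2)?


P(no 2)^4 = (9/10)^4 = 6561/10000
P(≥1) = 1 - 6561/10000 = 3439/10000

P = 3439/10000 ≈ 34.39%


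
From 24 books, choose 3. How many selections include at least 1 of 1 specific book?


Complement: C(24,3) - C(23,3) = 2024 - 1771 = 253

253


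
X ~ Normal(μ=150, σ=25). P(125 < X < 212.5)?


z₁=(125-150)/25=-1.0, z₂=(212.5-150)/25=2.5
P = Φ(2.5) - Φ(-1.0) = 0.993790 - 0.158655 = 0.835135 ≈ 0.8351

P(125 < X < 212.5) ≈ 0.8351


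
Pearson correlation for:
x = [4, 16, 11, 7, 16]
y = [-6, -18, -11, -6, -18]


n=5, Σx=54, Σy=-59, Σxy=-763, Σx²=698, Σy²=841
r = (5×(-763) - 54×(-59))/√((5×698 - 54²)(5×841 - (-59)²))
= -629/√(574×724) = -629/√415576 ≈ -629/644.6518 ≈ -0.9757

r ≈ -0.9757


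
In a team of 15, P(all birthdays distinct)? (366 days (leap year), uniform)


P(all different) = Π(366-i)/366 for i=0..14
= (366/366)×(365/366)×...×(352/366)
= 0.747702

P ≈ 0.7477 ≈ 74.77%


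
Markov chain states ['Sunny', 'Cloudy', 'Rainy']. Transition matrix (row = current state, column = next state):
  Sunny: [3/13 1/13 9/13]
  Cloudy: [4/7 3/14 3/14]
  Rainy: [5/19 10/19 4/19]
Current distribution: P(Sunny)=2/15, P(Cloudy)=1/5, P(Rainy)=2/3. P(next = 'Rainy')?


P(next=Rainy) = Σᵢ P(now=i)×P(i→Rainy)
= 2/15×9/13 + 1/5×3/14 + 2/3×4/19
= 6/65 + 3/70 + 8/57 = 14291/51870

P = 14291/51870 ≈ 0.2755


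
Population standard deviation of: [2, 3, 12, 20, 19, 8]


Mean = 64/6 = 32/3
  (2-32/3)²=676/9
  (3-32/3)²=529/9
  (12-32/3)²=16/9
  (20-32/3)²=784/9
  (19-32/3)²=625/9
  (8-32/3)²=64/9
Σ(x-μ)² = 898/3
σ² = (898/3)/6 = 449/9

σ = √(449/9) ≈ 7.0632


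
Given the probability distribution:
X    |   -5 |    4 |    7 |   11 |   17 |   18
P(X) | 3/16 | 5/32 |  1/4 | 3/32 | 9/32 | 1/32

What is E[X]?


E[X] = Σ x·P(X=x)
= (-5)×(3/16) + (4)×(5/32) + (7)×(1/4) + (11)×(3/32) + (17)×(9/32) + (18)×(1/32)
= 125/16

E[X] = 125/16


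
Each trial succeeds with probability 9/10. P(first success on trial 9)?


Geometric: P(X=9) = (1-p)^(k-1)×p = (1/10)^8×9/10 = 9/1000000000

P(X=9) = 9/1000000000 ≈ 0.00%


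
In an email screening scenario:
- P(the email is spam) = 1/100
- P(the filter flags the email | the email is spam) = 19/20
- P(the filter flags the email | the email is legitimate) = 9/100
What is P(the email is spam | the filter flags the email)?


Using Bayes' theorem:
P(A|B) = P(B|A)·P(A) / P(B)

P(the filter flags the email) = 19/20 × 1/100 + 9/100 × 99/100
= 19/2000 + 891/10000 = 493/5000

P(the email is spam|the filter flags the email) = (19/2000) / (493/5000) = 95/986

P(the email is spam|the filter flags the email) = 95/986 ≈ 9.63%


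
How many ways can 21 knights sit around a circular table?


Circular arrangements of 21 distinct objects: fix one position to break rotational symmetry.
(n-1)! = 20! = 2432902008176640000

2432902008176640000


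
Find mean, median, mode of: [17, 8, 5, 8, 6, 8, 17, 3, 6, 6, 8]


Sorted: [3, 5, 6, 6, 6, 8, 8, 8, 8, 17, 17]
Mean = 92/11
Median = 8
Freq: {17: 2, 8: 4, 5: 1, 6: 3, 3: 1}
Mode: [8]

Mean=92/11, Median=8, Mode=8


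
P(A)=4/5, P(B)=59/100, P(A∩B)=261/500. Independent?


P(A)×P(B) = 59/125
P(A∩B) = 261/500
Not equal → NOT independent

No, not independent


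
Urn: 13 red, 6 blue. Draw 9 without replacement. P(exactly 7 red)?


Hypergeometric: C(13,7)×C(6,2)/C(19,9)
= 1716×15/92378 = 90/323

P(X=7) = 90/323 ≈ 27.86%


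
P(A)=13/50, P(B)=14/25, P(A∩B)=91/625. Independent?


P(A)×P(B) = 91/625
P(A∩B) = 91/625
Equal ✓ → Independent

Yes, independent


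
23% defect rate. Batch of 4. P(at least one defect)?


P(all good) = (77/100)^4 = 35153041/100000000
P(≥1 defect) = 64846959/100000000

P = 64846959/100000000 ≈ 64.85%


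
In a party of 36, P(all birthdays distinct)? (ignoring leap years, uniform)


P(all different) = Π(365-i)/365 for i=0..35
= (365/365)×(364/365)×...×(330/365)
= 0.167818

P ≈ 0.1678 ≈ 16.78%


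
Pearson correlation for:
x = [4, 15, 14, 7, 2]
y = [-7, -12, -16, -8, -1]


n=5, Σx=42, Σy=-44, Σxy=-490, Σx²=490, Σy²=514
r = (5×(-490) - 42×(-44))/√((5×490 - 42²)(5×514 - (-44)²))
= -602/√(686×634) = -602/√434924 ≈ -602/659.4877 ≈ -0.9128

r ≈ -0.9128


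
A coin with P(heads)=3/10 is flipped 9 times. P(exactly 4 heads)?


Binomial: P(X=4) = C(9,4)×p^4×(1-p)^5
= 126 × 81/10000 × 16807/100000 = 85766121/500000000

P(X=4) = 85766121/500000000 ≈ 17.15%


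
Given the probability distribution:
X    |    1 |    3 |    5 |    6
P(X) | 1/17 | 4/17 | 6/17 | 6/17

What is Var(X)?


E[X] = 79/17
E[X²] = 403/17
Var(X) = E[X²] - (E[X])² = 403/17 - 6241/289 = 610/289

Var(X) = 610/289 ≈ 2.1107


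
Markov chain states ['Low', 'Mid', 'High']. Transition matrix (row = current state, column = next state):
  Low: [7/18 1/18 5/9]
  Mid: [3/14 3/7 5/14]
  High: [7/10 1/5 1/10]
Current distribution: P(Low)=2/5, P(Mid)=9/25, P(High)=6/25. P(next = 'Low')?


P(next=Low) = Σᵢ P(now=i)×P(i→Low)
= 2/5×7/18 + 9/25×3/14 + 6/25×7/10
= 7/45 + 27/350 + 21/125 = 6311/15750

P = 6311/15750 ≈ 0.4007


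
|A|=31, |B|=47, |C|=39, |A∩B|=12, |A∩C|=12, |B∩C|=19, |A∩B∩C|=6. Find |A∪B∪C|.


|A∪B∪C| = 31+47+39-12-12-19+6 = 80

|A∪B∪C| = 80


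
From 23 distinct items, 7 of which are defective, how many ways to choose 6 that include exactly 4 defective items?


Choose 4 of the 7 defective items and 2 of the other 16 items:
C(7,4)×C(16,2) = 35×120 = 4200

4200


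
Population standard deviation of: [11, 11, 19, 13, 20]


Mean = 74/5
  (11-74/5)²=361/25
  (11-74/5)²=361/25
  (19-74/5)²=441/25
  (13-74/5)²=81/25
  (20-74/5)²=676/25
Σ(x-μ)² = 384/5
σ² = (384/5)/5 = 384/25

σ = √(384/25) ≈ 3.9192


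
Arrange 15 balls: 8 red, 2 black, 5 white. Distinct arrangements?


15!/(8!×2!×5!) = 135135

135135


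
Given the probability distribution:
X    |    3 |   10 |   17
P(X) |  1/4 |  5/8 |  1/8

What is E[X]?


E[X] = Σ x·P(X=x)
= (3)×(1/4) + (10)×(5/8) + (17)×(1/8)
= 73/8

E[X] = 73/8


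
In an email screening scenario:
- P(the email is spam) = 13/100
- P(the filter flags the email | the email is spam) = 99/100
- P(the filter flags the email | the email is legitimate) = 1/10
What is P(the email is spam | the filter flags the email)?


Using Bayes' theorem:
P(A|B) = P(B|A)·P(A) / P(B)

P(the filter flags the email) = 99/100 × 13/100 + 1/10 × 87/100
= 1287/10000 + 87/1000 = 2157/10000

P(the email is spam|the filter flags the email) = (1287/10000) / (2157/10000) = 429/719

P(the email is spam|the filter flags the email) = 429/719 ≈ 59.67%


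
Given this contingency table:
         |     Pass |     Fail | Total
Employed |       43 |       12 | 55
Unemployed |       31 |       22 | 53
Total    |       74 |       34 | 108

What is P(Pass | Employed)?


P(Pass | Employed) = 43/(43+12) = 43/55

P(Pass|Employed) = 43/55 ≈ 78.18%


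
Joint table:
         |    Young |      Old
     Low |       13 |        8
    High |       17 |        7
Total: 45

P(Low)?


P(Low) = (13+8)/45 = 21/45 = 7/15

P(Low) = 7/15 ≈ 46.67%


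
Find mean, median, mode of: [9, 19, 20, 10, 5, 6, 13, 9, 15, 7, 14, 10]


Sorted: [5, 6, 7, 9, 9, 10, 10, 13, 14, 15, 19, 20]
Mean = 137/12
Median = 10
Freq: {9: 2, 19: 1, 20: 1, 10: 2, 5: 1, 6: 1, 13: 1, 15: 1, 7: 1, 14: 1}
Mode: [9, 10]

Mean=137/12, Median=10, Mode=[9, 10]


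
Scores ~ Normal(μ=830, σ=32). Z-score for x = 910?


z = (x - μ)/σ = (910 - 830)/32 = 2.5

z = 2.5


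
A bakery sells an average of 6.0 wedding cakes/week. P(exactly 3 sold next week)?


Poisson(λ=6.0): P(X=3) = e^(-λ)×λ^k/k!
= e^(-6.0) × 6.0^3 / 3!
≈ 0.002478752177 × 216 / 6 ≈ 0.089235

P(X=3) ≈ 0.089235 ≈ 8.92%


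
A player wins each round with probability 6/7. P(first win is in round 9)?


Geometric: P(X=9) = (1-p)^(k-1)×p = (1/7)^8×6/7 = 6/40353607

P(X=9) = 6/40353607 ≈ 0.00%


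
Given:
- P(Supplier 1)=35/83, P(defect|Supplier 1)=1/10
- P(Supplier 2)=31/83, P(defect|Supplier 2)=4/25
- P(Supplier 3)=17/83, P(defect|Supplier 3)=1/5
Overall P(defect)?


P(B) = Σ P(B|Aᵢ)×P(Aᵢ)
  1/10×35/83 = 7/166
  4/25×31/83 = 124/2075
  1/5×17/83 = 17/415
Sum = 593/4150

P(defect) = 593/4150 ≈ 14.29%


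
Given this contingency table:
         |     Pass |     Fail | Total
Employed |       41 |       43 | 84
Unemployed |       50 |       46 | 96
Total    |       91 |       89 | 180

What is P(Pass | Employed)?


P(Pass | Employed) = 41/(41+43) = 41/84

P(Pass|Employed) = 41/84 ≈ 48.81%


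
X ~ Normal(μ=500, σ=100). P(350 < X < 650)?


z₁=(350-500)/100=-1.5, z₂=(650-500)/100=1.5
P = Φ(1.5) - Φ(-1.5) = 0.933193 - 0.066807 = 0.866386 ≈ 0.8664

P(350 < X < 650) ≈ 0.8664


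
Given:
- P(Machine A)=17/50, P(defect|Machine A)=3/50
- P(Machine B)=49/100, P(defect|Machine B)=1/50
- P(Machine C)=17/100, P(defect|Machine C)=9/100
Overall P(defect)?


P(B) = Σ P(B|Aᵢ)×P(Aᵢ)
  3/50×17/50 = 51/2500
  1/50×49/100 = 49/5000
  9/100×17/100 = 153/10000
Sum = 91/2000

P(defect) = 91/2000 ≈ 4.55%


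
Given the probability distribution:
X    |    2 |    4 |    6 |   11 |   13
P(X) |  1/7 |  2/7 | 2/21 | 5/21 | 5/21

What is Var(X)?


E[X] = 54/7
E[X²] = 1630/21
Var(X) = E[X²] - (E[X])² = 1630/21 - 2916/49 = 2662/147

Var(X) = 2662/147 ≈ 18.1088


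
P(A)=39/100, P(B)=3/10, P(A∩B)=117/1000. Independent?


P(A)×P(B) = 117/1000
P(A∩B) = 117/1000
Equal ✓ → Independent

Yes, independent


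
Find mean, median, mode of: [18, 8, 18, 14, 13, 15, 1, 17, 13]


Sorted: [1, 8, 13, 13, 14, 15, 17, 18, 18]
Mean = 117/9 = 13
Median = 14
Freq: {18: 2, 8: 1, 14: 1, 13: 2, 15: 1, 1: 1, 17: 1}
Mode: [13, 18]

Mean=13, Median=14, Mode=[13, 18]


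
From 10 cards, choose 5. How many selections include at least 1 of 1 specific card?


Complement: C(10,5) - C(9,5) = 252 - 126 = 126

126


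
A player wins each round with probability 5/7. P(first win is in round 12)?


Geometric: P(X=12) = (1-p)^(k-1)×p = (2/7)^11×5/7 = 10240/13841287201

P(X=12) = 10240/13841287201 ≈ 0.00%


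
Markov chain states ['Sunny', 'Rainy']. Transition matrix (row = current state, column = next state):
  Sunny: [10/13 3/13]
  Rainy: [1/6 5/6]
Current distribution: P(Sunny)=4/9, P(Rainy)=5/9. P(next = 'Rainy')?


P(next=Rainy) = Σᵢ P(now=i)×P(i→Rainy)
= 4/9×3/13 + 5/9×5/6
= 4/39 + 25/54 = 397/702

P = 397/702 ≈ 0.5655


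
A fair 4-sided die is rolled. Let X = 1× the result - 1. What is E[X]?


E[die] = (1+4)/2 = 5/2
E[X] = 1×5/2 - 1 = 3/2

E[X] = 3/2


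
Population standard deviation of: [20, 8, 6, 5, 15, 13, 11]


Mean = 78/7
  (20-78/7)²=3844/49
  (8-78/7)²=484/49
  (6-78/7)²=1296/49
  (5-78/7)²=1849/49
  (15-78/7)²=729/49
  (13-78/7)²=169/49
  (11-78/7)²=1/49
Σ(x-μ)² = 1196/7
σ² = (1196/7)/7 = 1196/49

σ = √(1196/49) ≈ 4.9405


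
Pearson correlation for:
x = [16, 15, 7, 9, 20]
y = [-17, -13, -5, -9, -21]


n=5, Σx=67, Σy=-65, Σxy=-1003, Σx²=1011, Σy²=1005
r = (5×(-1003) - 67×(-65))/√((5×1011 - 67²)(5×1005 - (-65)²))
= -660/√(566×800) = -660/√452800 ≈ -660/672.9042 ≈ -0.9808

r ≈ -0.9808


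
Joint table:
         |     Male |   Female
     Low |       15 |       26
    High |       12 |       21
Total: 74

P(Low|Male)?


P(Low|Male) = 15/(15+12) = 15/27 = 5/9

P = 5/9 ≈ 55.56%


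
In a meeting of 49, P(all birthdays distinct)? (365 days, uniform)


P(all different) = Π(365-i)/365 for i=0..48
= (365/365)×(364/365)×...×(317/365)
= 0.034220

P ≈ 0.0342 ≈ 3.42%


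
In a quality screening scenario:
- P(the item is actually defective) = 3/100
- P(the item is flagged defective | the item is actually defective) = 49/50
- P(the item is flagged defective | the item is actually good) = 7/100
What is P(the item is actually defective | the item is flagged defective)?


Using Bayes' theorem:
P(A|B) = P(B|A)·P(A) / P(B)

P(the item is flagged defective) = 49/50 × 3/100 + 7/100 × 97/100
= 147/5000 + 679/10000 = 973/10000

P(the item is actually defective|the item is flagged defective) = (147/5000) / (973/10000) = 42/139

P(the item is actually defective|the item is flagged defective) = 42/139 ≈ 30.22%


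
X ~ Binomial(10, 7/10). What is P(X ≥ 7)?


P(X ≥ 7) = Σ P(X=i) for i=7..10
P(X=7) = 66706983/250000000
P(X=8) = 466948881/2000000000
P(X=9) = 121060821/1000000000
P(X=10) = 282475249/10000000000
Sum = 406006699/625000000

P(X ≥ 7) = 406006699/625000000 ≈ 64.96%


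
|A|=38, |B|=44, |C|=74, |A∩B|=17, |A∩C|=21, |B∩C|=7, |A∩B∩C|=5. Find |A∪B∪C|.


|A∪B∪C| = 38+44+74-17-21-7+5 = 116

|A∪B∪C| = 116


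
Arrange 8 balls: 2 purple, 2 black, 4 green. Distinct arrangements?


8!/(2!×2!×4!) = 420

420


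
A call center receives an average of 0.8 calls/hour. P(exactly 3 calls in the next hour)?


Poisson(λ=0.8): P(X=3) = e^(-λ)×λ^k/k!
= e^(-0.8) × 0.8^3 / 3!
≈ 0.4493289641 × 0.512 / 6 ≈ 0.038343

P(X=3) ≈ 0.038343 ≈ 3.83%


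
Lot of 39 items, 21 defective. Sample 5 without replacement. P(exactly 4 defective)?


Hypergeometric: C(21,4)×C(18,1)/C(39,5)
= 5985×18/575757 = 90/481

P(X=4) = 90/481 ≈ 18.71%


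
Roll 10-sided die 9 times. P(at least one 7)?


P(no 7)^9 = (9/10)^9 = 387420489/1000000000
P(≥1) = 1 - 387420489/1000000000 = 612579511/1000000000

P = 612579511/1000000000 ≈ 61.26%


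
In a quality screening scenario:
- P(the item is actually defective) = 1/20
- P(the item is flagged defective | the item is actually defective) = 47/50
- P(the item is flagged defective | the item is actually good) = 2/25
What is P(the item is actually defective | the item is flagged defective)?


Using Bayes' theorem:
P(A|B) = P(B|A)·P(A) / P(B)

P(the item is flagged defective) = 47/50 × 1/20 + 2/25 × 19/20
= 47/1000 + 19/250 = 123/1000

P(the item is actually defective|the item is flagged defective) = (47/1000) / (123/1000) = 47/123

P(the item is actually defective|the item is flagged defective) = 47/123 ≈ 38.21%


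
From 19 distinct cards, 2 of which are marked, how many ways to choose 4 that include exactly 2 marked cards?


Choose 2 of the 2 marked cards and 2 of the other 17 cards:
C(2,2)×C(17,2) = 1×136 = 136

136


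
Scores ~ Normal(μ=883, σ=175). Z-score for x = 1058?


z = (x - μ)/σ = (1058 - 883)/175 = 1.0

z = 1.0


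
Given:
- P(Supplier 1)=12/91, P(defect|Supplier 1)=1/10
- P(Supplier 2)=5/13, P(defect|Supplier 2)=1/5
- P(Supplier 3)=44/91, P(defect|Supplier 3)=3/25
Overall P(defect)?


P(B) = Σ P(B|Aᵢ)×P(Aᵢ)
  1/10×12/91 = 6/455
  1/5×5/13 = 1/13
  3/25×44/91 = 132/2275
Sum = 337/2275

P(defect) = 337/2275 ≈ 14.81%


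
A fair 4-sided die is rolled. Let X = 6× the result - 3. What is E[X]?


E[die] = (1+4)/2 = 5/2
E[X] = 6×5/2 - 3 = 12

E[X] = 12


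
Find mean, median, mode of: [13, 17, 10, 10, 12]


Sorted: [10, 10, 12, 13, 17]
Mean = 62/5
Median = 12
Freq: {13: 1, 17: 1, 10: 2, 12: 1}
Mode: [10]

Mean=62/5, Median=12, Mode=10


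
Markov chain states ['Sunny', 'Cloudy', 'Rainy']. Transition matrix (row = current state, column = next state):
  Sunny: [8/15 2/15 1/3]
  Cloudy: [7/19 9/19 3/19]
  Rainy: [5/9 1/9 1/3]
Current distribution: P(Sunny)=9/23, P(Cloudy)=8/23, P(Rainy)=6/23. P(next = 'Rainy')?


P(next=Rainy) = Σᵢ P(now=i)×P(i→Rainy)
= 9/23×1/3 + 8/23×3/19 + 6/23×1/3
= 3/23 + 24/437 + 2/23 = 119/437

P = 119/437 ≈ 0.2723


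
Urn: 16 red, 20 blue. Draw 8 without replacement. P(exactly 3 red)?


Hypergeometric: C(16,3)×C(20,5)/C(36,8)
= 560×15504/30260340 = 8512/29667

P(X=3) = 8512/29667 ≈ 28.69%


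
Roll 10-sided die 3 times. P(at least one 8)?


P(no 8)^3 = (9/10)^3 = 729/1000
P(≥1) = 1 - 729/1000 = 271/1000

P = 271/1000 ≈ 27.10%


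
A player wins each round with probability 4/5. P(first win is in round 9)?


Geometric: P(X=9) = (1-p)^(k-1)×p = (1/5)^8×4/5 = 4/1953125

P(X=9) = 4/1953125 ≈ 0.00%


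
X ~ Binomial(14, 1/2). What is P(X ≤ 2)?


P(X ≤ 2) = Σ P(X=i) for i=0..2
P(X=0) = 1/16384
P(X=1) = 7/8192
P(X=2) = 91/16384
Sum = 53/8192

P(X ≤ 2) = 53/8192 ≈ 0.65%


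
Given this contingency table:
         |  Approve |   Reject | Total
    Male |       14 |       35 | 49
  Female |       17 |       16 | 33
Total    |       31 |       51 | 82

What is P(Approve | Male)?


P(Approve | Male) = 14/(14+35) = 14/49 = 2/7

P(Approve|Male) = 2/7 ≈ 28.57%


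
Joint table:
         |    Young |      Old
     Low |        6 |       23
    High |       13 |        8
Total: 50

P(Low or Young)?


P(Low∨Young) = P(Low) + P(Young) - P(Low∧Young)
= (29 + 19 - 6)/50 = 42/50 = 21/25

P = 21/25 ≈ 84.00%


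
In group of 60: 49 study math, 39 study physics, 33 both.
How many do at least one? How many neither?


|A∪B| = 49+39-33 = 55
Neither = 60-55 = 5

At least one: 55; Neither: 5


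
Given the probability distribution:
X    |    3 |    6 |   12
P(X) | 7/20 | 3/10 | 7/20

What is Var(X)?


E[X] = 141/20
E[X²] = 1287/20
Var(X) = E[X²] - (E[X])² = 1287/20 - 19881/400 = 5859/400

Var(X) = 5859/400 ≈ 14.6475


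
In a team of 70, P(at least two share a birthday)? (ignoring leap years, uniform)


P(all different) = Π(365-i)/365 for i=0..69
= 0.000840
P(match) = 1 - 0.000840 = 0.999160

P ≈ 0.9992 ≈ 99.92%


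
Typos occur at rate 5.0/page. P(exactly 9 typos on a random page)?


Poisson(λ=5.0): P(X=9) = e^(-λ)×λ^k/k!
= e^(-5.0) × 5.0^9 / 9!
≈ 0.006737946999 × 1953125 / 362880 ≈ 0.036266

P(X=9) ≈ 0.036266 ≈ 3.63%


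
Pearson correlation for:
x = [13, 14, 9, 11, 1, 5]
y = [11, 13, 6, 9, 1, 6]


n=6, Σx=53, Σy=46, Σxy=509, Σx²=593, Σy²=444
r = (6×509 - 53×46)/√((6×593 - 53²)(6×444 - 46²))
= 616/√(749×548) = 616/√410452 ≈ 616/640.6653 ≈ 0.9615

r ≈ 0.9615


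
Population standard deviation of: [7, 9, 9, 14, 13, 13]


Mean = 65/6
  (7-65/6)²=529/36
  (9-65/6)²=121/36
  (9-65/6)²=121/36
  (14-65/6)²=361/36
  (13-65/6)²=169/36
  (13-65/6)²=169/36
Σ(x-μ)² = 245/6
σ² = (245/6)/6 = 245/36

σ = √(245/36) ≈ 2.6087


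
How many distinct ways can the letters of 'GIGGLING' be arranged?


Letters: 8, freq: {'G': 4, 'I': 2, 'L': 1, 'N': 1}
8!/(4!×2!×1!×1!) = 40320/48 = 840

840


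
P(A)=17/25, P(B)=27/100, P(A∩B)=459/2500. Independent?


P(A)×P(B) = 459/2500
P(A∩B) = 459/2500
Equal ✓ → Independent

Yes, independent


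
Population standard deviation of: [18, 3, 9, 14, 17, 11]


Mean = 72/6 = 12
  (18-12)²=36
  (3-12)²=81
  (9-12)²=9
  (14-12)²=4
  (17-12)²=25
  (11-12)²=1
Σ(x-μ)² = 156
σ² = 156/6 = 26

σ = √(26) ≈ 5.0990


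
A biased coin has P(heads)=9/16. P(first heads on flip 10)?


Geometric: P(X=10) = (1-p)^(k-1)×p = (7/16)^9×9/16 = 363182463/1099511627776

P(X=10) = 363182463/1099511627776 ≈ 0.03%


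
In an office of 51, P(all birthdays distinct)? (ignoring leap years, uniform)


P(all different) = Π(365-i)/365 for i=0..50
= (365/365)×(364/365)×...×(315/365)
= 0.025568

P ≈ 0.0256 ≈ 2.56%


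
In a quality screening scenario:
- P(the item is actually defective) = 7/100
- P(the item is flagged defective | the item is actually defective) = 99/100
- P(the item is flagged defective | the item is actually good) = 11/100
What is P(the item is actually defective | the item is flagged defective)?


Using Bayes' theorem:
P(A|B) = P(B|A)·P(A) / P(B)

P(the item is flagged defective) = 99/100 × 7/100 + 11/100 × 93/100
= 693/10000 + 1023/10000 = 429/2500

P(the item is actually defective|the item is flagged defective) = (693/10000) / (429/2500) = 21/52

P(the item is actually defective|the item is flagged defective) = 21/52 ≈ 40.38%


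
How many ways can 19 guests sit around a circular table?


Circular arrangements of 19 distinct objects: fix one position to break rotational symmetry.
(n-1)! = 18! = 6402373705728000

6402373705728000


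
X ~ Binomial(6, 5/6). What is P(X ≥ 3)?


P(X ≥ 3) = Σ P(X=i) for i=3..6
P(X=3) = 625/11664
P(X=4) = 3125/15552
P(X=5) = 3125/7776
P(X=6) = 15625/46656
Sum = 23125/23328

P(X ≥ 3) = 23125/23328 ≈ 99.13%


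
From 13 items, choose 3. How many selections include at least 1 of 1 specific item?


Complement: C(13,3) - C(12,3) = 286 - 220 = 66

66


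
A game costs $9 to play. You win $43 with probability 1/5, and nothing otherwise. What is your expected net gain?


E[gain] = (43-9)×1/5 + (-9)×4/5
= 34/5 - 36/5 = -2/5

Expected net gain = $-2/5 ≈ $-0.40


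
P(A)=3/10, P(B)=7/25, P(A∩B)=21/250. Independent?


P(A)×P(B) = 21/250
P(A∩B) = 21/250
Equal ✓ → Independent

Yes, independent


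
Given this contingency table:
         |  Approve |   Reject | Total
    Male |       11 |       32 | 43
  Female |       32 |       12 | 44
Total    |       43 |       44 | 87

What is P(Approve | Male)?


P(Approve | Male) = 11/(11+32) = 11/43

P(Approve|Male) = 11/43 ≈ 25.58%


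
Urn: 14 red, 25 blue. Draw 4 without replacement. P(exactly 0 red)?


Hypergeometric: C(14,0)×C(25,4)/C(39,4)
= 1×12650/82251 = 12650/82251

P(X=0) = 12650/82251 ≈ 15.38%


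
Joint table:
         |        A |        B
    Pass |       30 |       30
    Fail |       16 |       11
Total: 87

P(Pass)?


P(Pass) = (30+30)/87 = 60/87 = 20/29

P(Pass) = 20/29 ≈ 68.97%


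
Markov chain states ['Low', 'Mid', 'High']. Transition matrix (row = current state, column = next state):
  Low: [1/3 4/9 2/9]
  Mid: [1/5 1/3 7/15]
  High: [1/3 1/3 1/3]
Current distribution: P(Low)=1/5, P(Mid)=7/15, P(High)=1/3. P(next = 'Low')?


P(next=Low) = Σᵢ P(now=i)×P(i→Low)
= 1/5×1/3 + 7/15×1/5 + 1/3×1/3
= 1/15 + 7/75 + 1/9 = 61/225

P = 61/225 ≈ 0.2711


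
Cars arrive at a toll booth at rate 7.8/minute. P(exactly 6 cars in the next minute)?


Poisson(λ=7.8): P(X=6) = e^(-λ)×λ^k/k!
= e^(-7.8) × 7.8^6 / 6!
≈ 0.000409734979 × 225199.600704 / 720 ≈ 0.128156

P(X=6) ≈ 0.128156 ≈ 12.82%


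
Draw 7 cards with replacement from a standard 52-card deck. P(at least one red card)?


P(not a red card) = 26/52 = 1/2
P(none in 7 draws) = (1/2)^7 = 1/128
P(≥1 red card) = 1 - 1/128 = 127/128

P = 127/128 ≈ 99.22%


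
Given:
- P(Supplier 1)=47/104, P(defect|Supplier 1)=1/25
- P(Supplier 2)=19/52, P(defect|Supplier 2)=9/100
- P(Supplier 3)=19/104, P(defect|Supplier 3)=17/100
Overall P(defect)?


P(B) = Σ P(B|Aᵢ)×P(Aᵢ)
  1/25×47/104 = 47/2600
  9/100×19/52 = 171/5200
  17/100×19/104 = 323/10400
Sum = 853/10400

P(defect) = 853/10400 ≈ 8.20%


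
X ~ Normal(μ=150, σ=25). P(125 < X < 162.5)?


z₁=(125-150)/25=-1.0, z₂=(162.5-150)/25=0.5
P = Φ(0.5) - Φ(-1.0) = 0.691462 - 0.158655 = 0.532807 ≈ 0.5328

P(125 < X < 162.5) ≈ 0.5328


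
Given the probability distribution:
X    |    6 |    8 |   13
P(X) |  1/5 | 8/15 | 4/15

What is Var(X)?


E[X] = 134/15
E[X²] = 432/5
Var(X) = E[X²] - (E[X])² = 432/5 - 17956/225 = 1484/225

Var(X) = 1484/225 ≈ 6.5956


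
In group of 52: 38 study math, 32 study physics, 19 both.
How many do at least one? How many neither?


|A∪B| = 38+32-19 = 51
Neither = 52-51 = 1

At least one: 51; Neither: 1


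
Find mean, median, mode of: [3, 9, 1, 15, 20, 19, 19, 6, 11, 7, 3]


Sorted: [1, 3, 3, 6, 7, 9, 11, 15, 19, 19, 20]
Mean = 113/11
Median = 9
Freq: {3: 2, 9: 1, 1: 1, 15: 1, 20: 1, 19: 2, 6: 1, 11: 1, 7: 1}
Mode: [3, 19]

Mean=113/11, Median=9, Mode=[3, 19]


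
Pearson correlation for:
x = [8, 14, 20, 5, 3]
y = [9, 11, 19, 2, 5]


n=5, Σx=50, Σy=46, Σxy=631, Σx²=694, Σy²=592
r = (5×631 - 50×46)/√((5×694 - 50²)(5×592 - 46²))
= 855/√(970×844) = 855/√818680 ≈ 855/904.8094 ≈ 0.9450

r ≈ 0.9450


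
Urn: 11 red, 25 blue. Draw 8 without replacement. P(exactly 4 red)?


Hypergeometric: C(11,4)×C(25,4)/C(36,8)
= 330×12650/30260340 = 6325/45849

P(X=4) = 6325/45849 ≈ 13.80%


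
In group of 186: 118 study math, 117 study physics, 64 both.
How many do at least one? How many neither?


|A∪B| = 118+117-64 = 171
Neither = 186-171 = 15

At least one: 171; Neither: 15


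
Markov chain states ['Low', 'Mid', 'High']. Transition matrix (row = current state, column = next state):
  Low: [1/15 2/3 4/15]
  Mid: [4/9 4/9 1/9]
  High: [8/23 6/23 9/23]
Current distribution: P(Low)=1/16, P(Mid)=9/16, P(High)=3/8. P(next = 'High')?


P(next=High) = Σᵢ P(now=i)×P(i→High)
= 1/16×4/15 + 9/16×1/9 + 3/8×9/23
= 1/60 + 1/16 + 27/184 = 1247/5520

P = 1247/5520 ≈ 0.2259


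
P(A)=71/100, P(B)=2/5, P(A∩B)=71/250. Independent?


P(A)×P(B) = 71/250
P(A∩B) = 71/250
Equal ✓ → Independent

Yes, independent


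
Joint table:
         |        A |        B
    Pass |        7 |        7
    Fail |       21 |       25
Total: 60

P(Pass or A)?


P(Pass∨A) = P(Pass) + P(A) - P(Pass∧A)
= (14 + 28 - 7)/60 = 35/60 = 7/12

P = 7/12 ≈ 58.33%


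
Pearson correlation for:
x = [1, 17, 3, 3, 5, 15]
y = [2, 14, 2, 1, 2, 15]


n=6, Σx=44, Σy=36, Σxy=484, Σx²=558, Σy²=434
r = (6×484 - 44×36)/√((6×558 - 44²)(6×434 - 36²))
= 1320/√(1412×1308) = 1320/√1846896 ≈ 1320/1359.0055 ≈ 0.9713

r ≈ 0.9713


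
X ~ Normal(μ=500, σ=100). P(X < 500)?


z = (500-500)/100 = 0.0
P(Z < 0.0) = 0.5000

P(X < 500) ≈ 0.5000


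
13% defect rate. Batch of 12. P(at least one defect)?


P(all good) = (87/100)^12 = 188031682201497672618081/1000000000000000000000000
P(≥1 defect) = 811968317798502327381919/1000000000000000000000000

P = 811968317798502327381919/1000000000000000000000000 ≈ 81.20%


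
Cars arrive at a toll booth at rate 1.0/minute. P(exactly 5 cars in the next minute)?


Poisson(λ=1.0): P(X=5) = e^(-λ)×λ^k/k!
= e^(-1.0) × 1.0^5 / 5!
≈ 0.3678794412 × 1 / 120 ≈ 0.003066

P(X=5) ≈ 0.003066 ≈ 0.31%


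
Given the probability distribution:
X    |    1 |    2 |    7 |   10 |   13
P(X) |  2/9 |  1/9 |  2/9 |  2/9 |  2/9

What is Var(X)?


E[X] = 64/9
E[X²] = 214/3
Var(X) = E[X²] - (E[X])² = 214/3 - 4096/81 = 1682/81

Var(X) = 1682/81 ≈ 20.7654


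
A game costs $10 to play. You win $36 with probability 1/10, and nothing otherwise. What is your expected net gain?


E[gain] = (36-10)×1/10 + (-10)×9/10
= 13/5 - 9 = -32/5

Expected net gain = $-32/5 ≈ $-6.40


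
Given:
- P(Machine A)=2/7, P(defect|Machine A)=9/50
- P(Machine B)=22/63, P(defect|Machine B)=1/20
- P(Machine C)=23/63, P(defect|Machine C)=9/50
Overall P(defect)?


P(B) = Σ P(B|Aᵢ)×P(Aᵢ)
  9/50×2/7 = 9/175
  1/20×22/63 = 11/630
  9/50×23/63 = 23/350
Sum = 212/1575

P(defect) = 212/1575 ≈ 13.46%


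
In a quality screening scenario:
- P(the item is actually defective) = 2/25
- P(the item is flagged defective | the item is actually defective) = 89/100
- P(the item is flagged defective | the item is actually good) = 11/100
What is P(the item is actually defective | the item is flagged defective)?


Using Bayes' theorem:
P(A|B) = P(B|A)·P(A) / P(B)

P(the item is flagged defective) = 89/100 × 2/25 + 11/100 × 23/25
= 89/1250 + 253/2500 = 431/2500

P(the item is actually defective|the item is flagged defective) = (89/1250) / (431/2500) = 178/431

P(the item is actually defective|the item is flagged defective) = 178/431 ≈ 41.30%


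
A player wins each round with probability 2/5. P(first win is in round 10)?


Geometric: P(X=10) = (1-p)^(k-1)×p = (3/5)^9×2/5 = 39366/9765625

P(X=10) = 39366/9765625 ≈ 0.40%


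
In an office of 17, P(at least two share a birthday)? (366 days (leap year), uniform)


P(all different) = Π(366-i)/366 for i=0..16
= 0.685712
P(match) = 1 - 0.685712 = 0.314288

P ≈ 0.3143 ≈ 31.43%


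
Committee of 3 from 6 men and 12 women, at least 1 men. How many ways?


Count by #men:
  1M,2W: C(6,1)×C(12,2)=396
  2M,1W: C(6,2)×C(12,1)=180
  3M,0W: C(6,3)×C(12,0)=20
Total = 596

596


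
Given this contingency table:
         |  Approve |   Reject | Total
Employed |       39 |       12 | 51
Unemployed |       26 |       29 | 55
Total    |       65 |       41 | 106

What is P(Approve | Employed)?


P(Approve | Employed) = 39/(39+12) = 39/51 = 13/17

P(Approve|Employed) = 13/17 ≈ 76.47%


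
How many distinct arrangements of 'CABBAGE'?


Letters: 7, freq: {'C': 1, 'A': 2, 'B': 2, 'G': 1, 'E': 1}
7!/(1!×2!×2!×1!×1!) = 5040/4 = 1260

1260


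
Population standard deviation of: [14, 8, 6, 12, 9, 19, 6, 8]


Mean = 82/8 = 41/4
  (14-41/4)²=225/16
  (8-41/4)²=81/16
  (6-41/4)²=289/16
  (12-41/4)²=49/16
  (9-41/4)²=25/16
  (19-41/4)²=1225/16
  (6-41/4)²=289/16
  (8-41/4)²=81/16
Σ(x-μ)² = 283/2
σ² = (283/2)/8 = 283/16

σ = √(283/16) ≈ 4.2057


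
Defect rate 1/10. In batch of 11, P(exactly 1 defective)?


Binomial: P(X=1) = C(11,1)×p^1×(1-p)^10
= 11 × 1/10 × 3486784401/10000000000 = 38354628411/100000000000

P(X=1) = 38354628411/100000000000 ≈ 38.35%


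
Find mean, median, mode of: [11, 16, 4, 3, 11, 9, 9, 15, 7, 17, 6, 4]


Sorted: [3, 4, 4, 6, 7, 9, 9, 11, 11, 15, 16, 17]
Mean = 112/12 = 28/3
Median = 9
Freq: {11: 2, 16: 1, 4: 2, 3: 1, 9: 2, 15: 1, 7: 1, 17: 1, 6: 1}
Mode: [4, 9, 11]

Mean=28/3, Median=9, Mode=[4, 9, 11]


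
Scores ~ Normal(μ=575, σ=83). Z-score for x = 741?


z = (x - μ)/σ = (741 - 575)/83 = 2.0

z = 2.0


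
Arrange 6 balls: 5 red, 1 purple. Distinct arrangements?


6!/(5!×1!) = 6

6


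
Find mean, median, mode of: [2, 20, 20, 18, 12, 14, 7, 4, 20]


Sorted: [2, 4, 7, 12, 14, 18, 20, 20, 20]
Mean = 117/9 = 13
Median = 14
Freq: {2: 1, 20: 3, 18: 1, 12: 1, 14: 1, 7: 1, 4: 1}
Mode: [20]

Mean=13, Median=14, Mode=20


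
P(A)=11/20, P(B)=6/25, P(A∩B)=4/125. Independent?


P(A)×P(B) = 33/250
P(A∩B) = 4/125
Not equal → NOT independent

No, not independent


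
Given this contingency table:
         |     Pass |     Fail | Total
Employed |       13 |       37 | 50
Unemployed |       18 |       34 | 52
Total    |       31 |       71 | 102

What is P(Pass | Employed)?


P(Pass | Employed) = 13/(13+37) = 13/50

P(Pass|Employed) = 13/50 ≈ 26.00%


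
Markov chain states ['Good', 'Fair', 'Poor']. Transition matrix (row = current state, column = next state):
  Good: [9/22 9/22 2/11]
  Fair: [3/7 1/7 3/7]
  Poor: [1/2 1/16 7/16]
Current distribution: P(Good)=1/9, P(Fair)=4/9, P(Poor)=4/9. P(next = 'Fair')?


P(next=Fair) = Σᵢ P(now=i)×P(i→Fair)
= 1/9×9/22 + 4/9×1/7 + 4/9×1/16
= 1/22 + 4/63 + 1/36 = 379/2772

P = 379/2772 ≈ 0.1367


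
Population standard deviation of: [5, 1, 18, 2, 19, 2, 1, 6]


Mean = 54/8 = 27/4
  (5-27/4)²=49/16
  (1-27/4)²=529/16
  (18-27/4)²=2025/16
  (2-27/4)²=361/16
  (19-27/4)²=2401/16
  (2-27/4)²=361/16
  (1-27/4)²=529/16
  (6-27/4)²=9/16
Σ(x-μ)² = 783/2
σ² = (783/2)/8 = 783/16

σ = √(783/16) ≈ 6.9955


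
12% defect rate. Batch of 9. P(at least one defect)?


P(all good) = (22/25)^9 = 1207269217792/3814697265625
P(≥1 defect) = 2607428047833/3814697265625

P = 2607428047833/3814697265625 ≈ 68.35%


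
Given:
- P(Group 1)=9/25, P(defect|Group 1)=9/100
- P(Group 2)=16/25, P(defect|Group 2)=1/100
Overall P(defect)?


P(B) = Σ P(B|Aᵢ)×P(Aᵢ)
  9/100×9/25 = 81/2500
  1/100×16/25 = 4/625
Sum = 97/2500

P(defect) = 97/2500 ≈ 3.88%


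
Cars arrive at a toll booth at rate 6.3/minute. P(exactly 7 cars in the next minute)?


Poisson(λ=6.3): P(X=7) = e^(-λ)×λ^k/k!
= e^(-6.3) × 6.3^7 / 7!
≈ 0.001836304777 × 393898.063917 / 5040 ≈ 0.143515

P(X=7) ≈ 0.143515 ≈ 14.35%


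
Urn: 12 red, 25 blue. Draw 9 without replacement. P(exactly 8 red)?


Hypergeometric: C(12,8)×C(25,1)/C(37,9)
= 495×25/124403620 = 225/2261884

P(X=8) = 225/2261884 ≈ 0.01%


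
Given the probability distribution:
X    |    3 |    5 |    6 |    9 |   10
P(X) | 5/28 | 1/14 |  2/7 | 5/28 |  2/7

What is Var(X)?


E[X] = 99/14
E[X²] = 397/7
Var(X) = E[X²] - (E[X])² = 397/7 - 9801/196 = 1315/196

Var(X) = 1315/196 ≈ 6.7092


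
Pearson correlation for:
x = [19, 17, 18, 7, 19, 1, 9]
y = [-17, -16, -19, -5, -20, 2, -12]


n=7, Σx=90, Σy=-87, Σxy=-1458, Σx²=1466, Σy²=1479
r = (7×(-1458) - 90×(-87))/√((7×1466 - 90²)(7×1479 - (-87)²))
= -2376/√(2162×2784) = -2376/√6019008 ≈ -2376/2453.3667 ≈ -0.9685

r ≈ -0.9685


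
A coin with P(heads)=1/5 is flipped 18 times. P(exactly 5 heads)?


Binomial: P(X=5) = C(18,5)×p^5×(1-p)^13
= 8568 × 1/3125 × 67108864/1220703125 = 574988746752/3814697265625

P(X=5) = 574988746752/3814697265625 ≈ 15.07%


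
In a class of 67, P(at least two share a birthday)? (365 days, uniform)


P(all different) = Π(365-i)/365 for i=0..66
= 0.001560
P(match) = 1 - 0.001560 = 0.998440

P ≈ 0.9984 ≈ 99.84%


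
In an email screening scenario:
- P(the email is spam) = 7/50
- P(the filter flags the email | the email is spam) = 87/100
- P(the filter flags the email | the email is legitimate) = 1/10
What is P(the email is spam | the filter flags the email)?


Using Bayes' theorem:
P(A|B) = P(B|A)·P(A) / P(B)

P(the filter flags the email) = 87/100 × 7/50 + 1/10 × 43/50
= 609/5000 + 43/500 = 1039/5000

P(the email is spam|the filter flags the email) = (609/5000) / (1039/5000) = 609/1039

P(the email is spam|the filter flags the email) = 609/1039 ≈ 58.61%


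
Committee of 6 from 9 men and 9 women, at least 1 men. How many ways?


Count by #men:
  1M,5W: C(9,1)×C(9,5)=1134
  2M,4W: C(9,2)×C(9,4)=4536
  3M,3W: C(9,3)×C(9,3)=7056
  4M,2W: C(9,4)×C(9,2)=4536
  5M,1W: C(9,5)×C(9,1)=1134
  6M,0W: C(9,6)×C(9,0)=84
Total = 18480

18480


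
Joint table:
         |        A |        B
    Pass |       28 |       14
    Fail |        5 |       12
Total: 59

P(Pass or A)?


P(Pass∨A) = P(Pass) + P(A) - P(Pass∧A)
= (42 + 33 - 28)/59 = 47/59

P = 47/59 ≈ 79.66%


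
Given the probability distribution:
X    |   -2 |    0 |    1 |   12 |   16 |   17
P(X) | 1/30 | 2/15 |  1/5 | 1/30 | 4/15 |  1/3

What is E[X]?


E[X] = Σ x·P(X=x)
= (-2)×(1/30) + (0)×(2/15) + (1)×(1/5) + (12)×(1/30) + (16)×(4/15) + (17)×(1/3)
= 157/15

E[X] = 157/15


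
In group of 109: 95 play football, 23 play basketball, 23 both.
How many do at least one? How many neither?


|A∪B| = 95+23-23 = 95
Neither = 109-95 = 14

At least one: 95; Neither: 14


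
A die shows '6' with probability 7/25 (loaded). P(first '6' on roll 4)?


Geometric: P(X=4) = (1-p)^(k-1)×p = (18/25)^3×7/25 = 40824/390625

P(X=4) = 40824/390625 ≈ 10.45%


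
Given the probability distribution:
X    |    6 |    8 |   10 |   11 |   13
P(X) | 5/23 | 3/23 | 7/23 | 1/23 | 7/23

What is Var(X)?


E[X] = 226/23
E[X²] = 2376/23
Var(X) = E[X²] - (E[X])² = 2376/23 - 51076/529 = 3572/529

Var(X) = 3572/529 ≈ 6.7524


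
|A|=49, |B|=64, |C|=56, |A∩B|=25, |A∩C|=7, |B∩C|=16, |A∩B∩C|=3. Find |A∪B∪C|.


|A∪B∪C| = 49+64+56-25-7-16+3 = 124

|A∪B∪C| = 124


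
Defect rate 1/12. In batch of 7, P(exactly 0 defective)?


Binomial: P(X=0) = C(7,0)×p^0×(1-p)^7
= 1 × 1 × 19487171/35831808 = 19487171/35831808

P(X=0) = 19487171/35831808 ≈ 54.39%


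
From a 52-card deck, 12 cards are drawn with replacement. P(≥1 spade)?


P(not a spade) = 39/52 = 3/4
P(none in 12 draws) = (3/4)^12 = 531441/16777216
P(≥1 spade) = 1 - 531441/16777216 = 16245775/16777216

P = 16245775/16777216 ≈ 96.83%


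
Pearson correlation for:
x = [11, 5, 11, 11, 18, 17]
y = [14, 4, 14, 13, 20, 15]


n=6, Σx=73, Σy=80, Σxy=1086, Σx²=1001, Σy²=1202
r = (6×1086 - 73×80)/√((6×1001 - 73²)(6×1202 - 80²))
= 676/√(677×812) = 676/√549724 ≈ 676/741.4337 ≈ 0.9117

r ≈ 0.9117


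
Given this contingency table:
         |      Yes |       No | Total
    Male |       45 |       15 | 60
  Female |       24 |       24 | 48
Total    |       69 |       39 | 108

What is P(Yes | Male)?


P(Yes | Male) = 45/(45+15) = 45/60 = 3/4

P(Yes|Male) = 3/4 ≈ 75.00%


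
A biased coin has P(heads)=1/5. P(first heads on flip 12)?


Geometric: P(X=12) = (1-p)^(k-1)×p = (4/5)^11×1/5 = 4194304/244140625

P(X=12) = 4194304/244140625 ≈ 1.72%


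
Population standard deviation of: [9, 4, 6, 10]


Mean = 29/4
  (9-29/4)²=49/16
  (4-29/4)²=169/16
  (6-29/4)²=25/16
  (10-29/4)²=121/16
Σ(x-μ)² = 91/4
σ² = (91/4)/4 = 91/16

σ = √(91/16) ≈ 2.3848


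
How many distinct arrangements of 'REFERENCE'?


Letters: 9, freq: {'R': 2, 'E': 4, 'F': 1, 'N': 1, 'C': 1}
9!/(2!×4!×1!×1!×1!) = 362880/48 = 7560

7560


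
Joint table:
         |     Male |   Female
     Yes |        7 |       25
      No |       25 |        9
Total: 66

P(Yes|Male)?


P(Yes|Male) = 7/(7+25) = 7/32

P = 7/32 ≈ 21.88%


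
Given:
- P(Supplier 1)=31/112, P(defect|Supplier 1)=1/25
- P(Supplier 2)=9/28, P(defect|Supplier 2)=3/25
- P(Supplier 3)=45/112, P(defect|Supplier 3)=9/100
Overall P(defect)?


P(B) = Σ P(B|Aᵢ)×P(Aᵢ)
  1/25×31/112 = 31/2800
  3/25×9/28 = 27/700
  9/100×45/112 = 81/2240
Sum = 961/11200

P(defect) = 961/11200 ≈ 8.58%


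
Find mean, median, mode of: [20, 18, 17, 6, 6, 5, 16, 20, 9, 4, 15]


Sorted: [4, 5, 6, 6, 9, 15, 16, 17, 18, 20, 20]
Mean = 136/11
Median = 15
Freq: {20: 2, 18: 1, 17: 1, 6: 2, 5: 1, 16: 1, 9: 1, 4: 1, 15: 1}
Mode: [6, 20]

Mean=136/11, Median=15, Mode=[6, 20]


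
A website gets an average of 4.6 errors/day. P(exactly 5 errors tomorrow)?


Poisson(λ=4.6): P(X=5) = e^(-λ)×λ^k/k!
= e^(-4.6) × 4.6^5 / 5!
≈ 0.01005183574 × 2059.62976 / 120 ≈ 0.172526

P(X=5) ≈ 0.172526 ≈ 17.25%
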